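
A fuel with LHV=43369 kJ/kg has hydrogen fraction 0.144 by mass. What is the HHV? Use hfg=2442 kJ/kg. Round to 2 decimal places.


HHV = LHV + hfg * 9 * H
Water addition = 2442 * 9 * 0.144 = 3164.832 kJ/kg
HHV = 43369 + 3164.832 = 46533.83 kJ/kg


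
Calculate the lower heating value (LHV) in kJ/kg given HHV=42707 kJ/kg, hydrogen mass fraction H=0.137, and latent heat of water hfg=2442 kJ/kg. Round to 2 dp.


LHV = HHV - hfg * 9 * H
Water correction = 2442 * 9 * 0.137 = 3010.986 kJ/kg
LHV = 42707 - 3010.986 = 39696.01 kJ/kg


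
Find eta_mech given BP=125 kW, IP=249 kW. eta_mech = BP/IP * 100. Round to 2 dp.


eta_mech = (BP / IP) * 100
Ratio = 125 / 249 = 0.5020
eta_mech = 0.5020 * 100 = 50.20%


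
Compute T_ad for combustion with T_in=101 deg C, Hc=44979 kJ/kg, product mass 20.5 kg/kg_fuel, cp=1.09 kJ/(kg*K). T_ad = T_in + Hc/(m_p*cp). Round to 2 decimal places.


T_ad = T_in + Hc / (m_p * cp)
Denominator = 20.5 * 1.09 = 22.3450
Temperature rise = 44979 / 22.3450 = 2012.93 K
T_ad = 101 + 2012.93 = 2113.93 deg C


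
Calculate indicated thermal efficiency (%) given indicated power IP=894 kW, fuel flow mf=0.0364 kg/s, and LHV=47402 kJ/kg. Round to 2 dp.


eta_ith = (IP / (mf * LHV)) * 100
Denominator = 0.0364 * 47402 = 1725.4328 kW
eta_ith = (894 / 1725.4328) * 100 = 51.81%


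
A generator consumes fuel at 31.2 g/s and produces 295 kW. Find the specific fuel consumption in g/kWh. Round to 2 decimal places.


SFC = (mf / BP) * 3600
Rate = 31.2 / 295 = 0.105763 g/(s*kW)
SFC = 0.105763 * 3600 = 380.75 g/kWh


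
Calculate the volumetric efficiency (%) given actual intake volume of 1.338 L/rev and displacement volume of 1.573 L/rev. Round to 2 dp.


eta_v = (V_actual / V_disp) * 100
Ratio = 1.338 / 1.573 = 0.8506
eta_v = 0.8506 * 100 = 85.06%


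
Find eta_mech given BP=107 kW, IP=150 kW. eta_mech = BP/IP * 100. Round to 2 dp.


eta_mech = (BP / IP) * 100
Ratio = 107 / 150 = 0.7133
eta_mech = 0.7133 * 100 = 71.33%


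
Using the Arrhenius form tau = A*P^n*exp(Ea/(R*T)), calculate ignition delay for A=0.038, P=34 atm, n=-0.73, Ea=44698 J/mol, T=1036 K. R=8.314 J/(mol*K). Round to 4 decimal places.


tau = A * P^n * exp(Ea/(R*T))
P^n = 34^(-0.73) = 0.07621148
Ea/(R*T) = 44698/(8.314*1036) = 5.189414
exp(Ea/(R*T)) = 179.363408
tau = 0.038 * 0.07621148 * 179.363408 = 0.5194 ms


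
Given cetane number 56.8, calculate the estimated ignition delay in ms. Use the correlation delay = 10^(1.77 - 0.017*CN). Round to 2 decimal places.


delay = 10^(1.77 - 0.017*CN)
Exponent = 1.77 - 0.017*56.8 = 0.8044
delay = 10^0.8044 = 6.37 ms


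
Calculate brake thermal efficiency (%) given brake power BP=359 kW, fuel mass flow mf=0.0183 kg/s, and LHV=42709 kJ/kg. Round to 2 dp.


eta_BTE = (BP / (mf * LHV)) * 100
Denominator = 0.0183 * 42709 = 781.5747 kW
eta_BTE = (359 / 781.5747) * 100 = 45.93%


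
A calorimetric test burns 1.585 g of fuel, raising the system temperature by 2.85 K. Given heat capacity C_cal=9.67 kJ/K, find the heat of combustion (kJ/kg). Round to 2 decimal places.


Hc = C_cal * delta_T / m_fuel
Q_released = 9.67 * 2.85 = 27.5595 kJ
m_fuel = 1.585 g = 1.585/1000 kg = 0.001585 kg
Hc = 27.5595 / 0.001585 = 17387.70 kJ/kg


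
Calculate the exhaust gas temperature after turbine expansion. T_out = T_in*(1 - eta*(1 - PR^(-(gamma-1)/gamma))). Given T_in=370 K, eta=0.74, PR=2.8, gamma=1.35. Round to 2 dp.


T_out = T_in * (1 - eta * (1 - PR^(-(gamma-1)/gamma)))
Exponent = -(1.35-1)/1.35 = -0.25925926
PR^exp = 2.8^(-0.25925926) = 0.76572026
Factor = 1 - 0.74*(1 - 0.76572026) = 0.82663299
T_out = 370 * 0.82663299 = 305.85 K


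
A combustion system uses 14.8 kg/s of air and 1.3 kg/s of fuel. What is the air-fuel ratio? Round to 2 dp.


AFR = m_air / m_fuel
AFR = 14.8 / 1.3 = 11.38


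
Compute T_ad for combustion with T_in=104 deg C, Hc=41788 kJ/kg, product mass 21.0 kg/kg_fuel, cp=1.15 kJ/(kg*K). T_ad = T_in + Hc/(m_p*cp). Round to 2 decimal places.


T_ad = T_in + Hc / (m_p * cp)
Denominator = 21.0 * 1.15 = 24.1500
Temperature rise = 41788 / 24.1500 = 1730.35 K
T_ad = 104 + 1730.35 = 1834.35 deg C


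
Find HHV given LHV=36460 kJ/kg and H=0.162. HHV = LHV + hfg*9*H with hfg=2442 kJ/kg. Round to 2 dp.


HHV = LHV + hfg * 9 * H
Water addition = 2442 * 9 * 0.162 = 3560.436 kJ/kg
HHV = 36460 + 3560.436 = 40020.44 kJ/kg


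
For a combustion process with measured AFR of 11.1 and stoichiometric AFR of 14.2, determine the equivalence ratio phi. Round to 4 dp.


phi = AFR_stoich / AFR_actual
phi = 14.2 / 11.1 = 1.2793


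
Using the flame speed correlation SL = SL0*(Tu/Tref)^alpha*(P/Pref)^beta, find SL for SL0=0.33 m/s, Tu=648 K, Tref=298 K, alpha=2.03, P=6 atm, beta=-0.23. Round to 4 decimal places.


SL = SL0 * (Tu/Tref)^alpha * (P/Pref)^beta
T ratio = 648/298 = 2.17449664
(T ratio)^alpha = 2.17449664^2.03 = 4.839921
(P/Pref)^beta = 6^(-0.23) = 0.662255
SL = 0.33 * 4.839921 * 0.662255 = 1.0577 m/s


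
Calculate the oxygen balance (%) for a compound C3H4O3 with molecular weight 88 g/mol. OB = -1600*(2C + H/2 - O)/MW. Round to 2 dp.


OB = -1600 * (2C + H/2 - O) / MW
Inner = 2*3 + 4/2 - 3 = 5.00
OB = -1600 * 5.00 / 88 = -90.91%


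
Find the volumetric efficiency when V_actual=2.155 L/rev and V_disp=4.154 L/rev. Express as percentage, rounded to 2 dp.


eta_v = (V_actual / V_disp) * 100
Ratio = 2.155 / 4.154 = 0.5188
eta_v = 0.5188 * 100 = 51.88%


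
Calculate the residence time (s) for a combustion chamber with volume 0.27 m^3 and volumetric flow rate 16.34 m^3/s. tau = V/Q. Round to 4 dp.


tau = V / Q_flow
tau = 0.27 / 16.34 = 0.0165 s


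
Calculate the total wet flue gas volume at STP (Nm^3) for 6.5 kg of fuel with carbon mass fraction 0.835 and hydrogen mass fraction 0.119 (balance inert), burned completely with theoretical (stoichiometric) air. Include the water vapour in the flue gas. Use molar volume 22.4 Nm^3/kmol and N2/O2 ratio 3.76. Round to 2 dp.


Per kg fuel: CO2 = (C/12 kmol)*22.4 = (0.835/12)*22.4 = 1.55867 Nm^3
Per kg fuel: H2O = (H/2 kmol)*22.4 = (0.119/2)*22.4 = 1.33280 Nm^3
O2 needed per kg fuel = C/12 + H/4 = 0.835/12 + 0.119/4 = 0.09933333 kmol
Per kg fuel: N2 = O2*3.76*22.4 = 0.09933333*3.76*22.4 = 8.36625 Nm^3
Total per kg = 1.55867 + 1.33280 + 8.36625 = 11.25772 Nm^3
Total = 11.25772 * 6.5 = 73.18 Nm^3


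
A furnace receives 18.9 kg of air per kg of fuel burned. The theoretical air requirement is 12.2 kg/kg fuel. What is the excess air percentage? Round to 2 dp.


Excess air = actual - stoichiometric = 18.9 - 12.2 = 6.70 kg/kg fuel
Excess air % = (excess / stoich) * 100 = (6.70 / 12.2) * 100 = 54.92%


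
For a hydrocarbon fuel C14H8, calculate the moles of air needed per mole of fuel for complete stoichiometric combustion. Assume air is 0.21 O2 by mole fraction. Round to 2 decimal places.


Balanced combustion: C14H8 + 16 O2 -> 14 CO2 + 4 H2O
O2 needed = C + H/4 = 14 + 8/4 = 16.00 moles
Air moles = O2 / 0.21 = 16.00 / 0.21 = 76.19 moles air


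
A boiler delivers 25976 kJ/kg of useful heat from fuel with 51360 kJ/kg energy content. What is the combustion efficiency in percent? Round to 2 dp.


Efficiency = (Q_useful / Q_fuel) * 100
Efficiency = (25976 / 51360) * 100
Efficiency = 0.5058 * 100 = 50.58%


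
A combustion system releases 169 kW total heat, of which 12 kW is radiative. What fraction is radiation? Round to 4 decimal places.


f_rad = Q_rad / Q_total
f_rad = 12 / 169 = 0.0710


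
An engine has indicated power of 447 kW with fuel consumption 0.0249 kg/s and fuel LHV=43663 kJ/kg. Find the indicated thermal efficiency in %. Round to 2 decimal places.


eta_ith = (IP / (mf * LHV)) * 100
Denominator = 0.0249 * 43663 = 1087.2087 kW
eta_ith = (447 / 1087.2087) * 100 = 41.11%


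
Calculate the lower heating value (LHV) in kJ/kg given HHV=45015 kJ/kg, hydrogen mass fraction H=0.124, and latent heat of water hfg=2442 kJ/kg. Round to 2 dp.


LHV = HHV - hfg * 9 * H
Water correction = 2442 * 9 * 0.124 = 2725.272 kJ/kg
LHV = 45015 - 2725.272 = 42289.73 kJ/kg


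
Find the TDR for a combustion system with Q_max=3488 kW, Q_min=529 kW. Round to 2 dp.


TDR = Q_max / Q_min
TDR = 3488 / 529 = 6.59


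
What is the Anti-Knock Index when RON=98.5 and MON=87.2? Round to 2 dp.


AKI = (RON + MON) / 2
AKI = (98.5 + 87.2) / 2
AKI = 185.7 / 2 = 92.85


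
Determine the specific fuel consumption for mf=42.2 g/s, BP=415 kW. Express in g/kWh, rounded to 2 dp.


SFC = (mf / BP) * 3600
Rate = 42.2 / 415 = 0.101687 g/(s*kW)
SFC = 0.101687 * 3600 = 366.07 g/kWh


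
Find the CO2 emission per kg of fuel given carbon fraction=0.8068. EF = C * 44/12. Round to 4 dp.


EF = C_frac * (M_CO2 / M_C)
EF = 0.8068 * (44/12)
EF = 0.8068 * 3.666667 = 2.9583 kg_CO2/kg_fuel


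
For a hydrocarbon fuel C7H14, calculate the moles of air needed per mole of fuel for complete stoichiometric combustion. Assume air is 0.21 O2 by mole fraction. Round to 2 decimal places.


Balanced combustion: C7H14 + 10.5 O2 -> 7 CO2 + 7 H2O
O2 needed = C + H/4 = 7 + 14/4 = 10.50 moles
Air moles = O2 / 0.21 = 10.50 / 0.21 = 50.00 moles air


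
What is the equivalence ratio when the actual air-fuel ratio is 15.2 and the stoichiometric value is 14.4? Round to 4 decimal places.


phi = AFR_stoich / AFR_actual
phi = 14.4 / 15.2 = 0.9474


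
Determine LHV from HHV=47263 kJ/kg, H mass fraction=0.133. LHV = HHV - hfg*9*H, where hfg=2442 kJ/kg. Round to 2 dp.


LHV = HHV - hfg * 9 * H
Water correction = 2442 * 9 * 0.133 = 2923.074 kJ/kg
LHV = 47263 - 2923.074 = 44339.93 kJ/kg


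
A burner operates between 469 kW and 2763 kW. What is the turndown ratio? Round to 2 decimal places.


TDR = Q_max / Q_min
TDR = 2763 / 469 = 5.89


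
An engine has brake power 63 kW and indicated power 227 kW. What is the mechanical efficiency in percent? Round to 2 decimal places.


eta_mech = (BP / IP) * 100
Ratio = 63 / 227 = 0.2775
eta_mech = 0.2775 * 100 = 27.75%


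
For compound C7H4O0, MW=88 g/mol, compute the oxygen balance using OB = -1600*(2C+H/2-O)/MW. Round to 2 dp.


OB = -1600 * (2C + H/2 - O) / MW
Inner = 2*7 + 4/2 - 0 = 16.00
OB = -1600 * 16.00 / 88 = -290.91%


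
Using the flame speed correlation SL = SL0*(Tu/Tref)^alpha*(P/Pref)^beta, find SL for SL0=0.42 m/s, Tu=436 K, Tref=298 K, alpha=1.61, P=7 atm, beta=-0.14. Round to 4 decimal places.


SL = SL0 * (Tu/Tref)^alpha * (P/Pref)^beta
T ratio = 436/298 = 1.46308725
(T ratio)^alpha = 1.46308725^1.61 = 1.845377
(P/Pref)^beta = 7^(-0.14) = 0.761529
SL = 0.42 * 1.845377 * 0.761529 = 0.5902 m/s


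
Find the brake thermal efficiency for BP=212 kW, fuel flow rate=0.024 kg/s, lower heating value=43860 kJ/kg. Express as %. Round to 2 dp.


eta_BTE = (BP / (mf * LHV)) * 100
Denominator = 0.024 * 43860 = 1052.6400 kW
eta_BTE = (212 / 1052.6400) * 100 = 20.14%


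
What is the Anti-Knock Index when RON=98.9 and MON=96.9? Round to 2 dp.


AKI = (RON + MON) / 2
AKI = (98.9 + 96.9) / 2
AKI = 195.8 / 2 = 97.90


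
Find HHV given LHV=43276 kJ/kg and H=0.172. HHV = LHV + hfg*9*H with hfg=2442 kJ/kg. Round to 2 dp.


HHV = LHV + hfg * 9 * H
Water addition = 2442 * 9 * 0.172 = 3780.216 kJ/kg
HHV = 43276 + 3780.216 = 47056.22 kJ/kg


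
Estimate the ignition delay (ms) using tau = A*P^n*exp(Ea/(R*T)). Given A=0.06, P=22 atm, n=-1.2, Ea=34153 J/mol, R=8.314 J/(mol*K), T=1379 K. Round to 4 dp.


tau = A * P^n * exp(Ea/(R*T))
P^n = 22^(-1.2) = 0.02449587
Ea/(R*T) = 34153/(8.314*1379) = 2.978891
exp(Ea/(R*T)) = 19.665989
tau = 0.06 * 0.02449587 * 19.665989 = 0.0289 ms


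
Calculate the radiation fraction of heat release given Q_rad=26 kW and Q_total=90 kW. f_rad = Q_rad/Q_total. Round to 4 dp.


f_rad = Q_rad / Q_total
f_rad = 26 / 90 = 0.2889


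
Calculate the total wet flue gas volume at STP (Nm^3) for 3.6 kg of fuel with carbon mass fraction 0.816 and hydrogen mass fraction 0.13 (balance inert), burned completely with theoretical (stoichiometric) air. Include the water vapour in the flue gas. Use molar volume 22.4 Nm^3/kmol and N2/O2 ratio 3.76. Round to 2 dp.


Per kg fuel: CO2 = (C/12 kmol)*22.4 = (0.816/12)*22.4 = 1.52320 Nm^3
Per kg fuel: H2O = (H/2 kmol)*22.4 = (0.13/2)*22.4 = 1.45600 Nm^3
O2 needed per kg fuel = C/12 + H/4 = 0.816/12 + 0.13/4 = 0.10050000 kmol
Per kg fuel: N2 = O2*3.76*22.4 = 0.10050000*3.76*22.4 = 8.46451 Nm^3
Total per kg = 1.52320 + 1.45600 + 8.46451 = 11.44371 Nm^3
Total = 11.44371 * 3.6 = 41.20 Nm^3


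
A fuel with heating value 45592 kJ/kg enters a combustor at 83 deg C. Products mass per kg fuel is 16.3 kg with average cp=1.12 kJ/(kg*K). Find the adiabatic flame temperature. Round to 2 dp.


T_ad = T_in + Hc / (m_p * cp)
Denominator = 16.3 * 1.12 = 18.2560
Temperature rise = 45592 / 18.2560 = 2497.37 K
T_ad = 83 + 2497.37 = 2580.37 deg C


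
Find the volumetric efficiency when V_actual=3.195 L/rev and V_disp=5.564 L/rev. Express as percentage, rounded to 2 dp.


eta_v = (V_actual / V_disp) * 100
Ratio = 3.195 / 5.564 = 0.5742
eta_v = 0.5742 * 100 = 57.42%


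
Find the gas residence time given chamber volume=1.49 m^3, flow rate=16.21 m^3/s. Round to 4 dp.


tau = V / Q_flow
tau = 1.49 / 16.21 = 0.0919 s


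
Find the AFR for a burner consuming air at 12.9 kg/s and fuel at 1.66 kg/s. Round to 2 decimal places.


AFR = m_air / m_fuel
AFR = 12.9 / 1.66 = 7.77


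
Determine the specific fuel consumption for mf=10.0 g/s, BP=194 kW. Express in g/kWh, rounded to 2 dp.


SFC = (mf / BP) * 3600
Rate = 10.0 / 194 = 0.051546 g/(s*kW)
SFC = 0.051546 * 3600 = 185.57 g/kWh


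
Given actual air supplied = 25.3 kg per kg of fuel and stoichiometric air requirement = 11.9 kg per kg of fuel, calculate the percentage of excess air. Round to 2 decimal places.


Excess air = actual - stoichiometric = 25.3 - 11.9 = 13.40 kg/kg fuel
Excess air % = (excess / stoich) * 100 = (13.40 / 11.9) * 100 = 112.61%


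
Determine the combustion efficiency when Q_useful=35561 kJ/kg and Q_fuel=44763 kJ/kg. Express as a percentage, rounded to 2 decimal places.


Efficiency = (Q_useful / Q_fuel) * 100
Efficiency = (35561 / 44763) * 100
Efficiency = 0.7944 * 100 = 79.44%


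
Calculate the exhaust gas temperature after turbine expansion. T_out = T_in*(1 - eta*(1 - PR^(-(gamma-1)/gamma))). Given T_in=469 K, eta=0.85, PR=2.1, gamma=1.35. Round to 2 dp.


T_out = T_in * (1 - eta * (1 - PR^(-(gamma-1)/gamma)))
Exponent = -(1.35-1)/1.35 = -0.25925926
PR^exp = 2.1^(-0.25925926) = 0.82501466
Factor = 1 - 0.85*(1 - 0.82501466) = 0.85126246
T_out = 469 * 0.85126246 = 399.24 K


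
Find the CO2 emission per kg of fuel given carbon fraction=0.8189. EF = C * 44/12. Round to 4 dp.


EF = C_frac * (M_CO2 / M_C)
EF = 0.8189 * (44/12)
EF = 0.8189 * 3.666667 = 3.0026 kg_CO2/kg_fuel


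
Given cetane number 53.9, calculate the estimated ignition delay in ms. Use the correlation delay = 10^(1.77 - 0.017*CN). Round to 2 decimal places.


delay = 10^(1.77 - 0.017*CN)
Exponent = 1.77 - 0.017*53.9 = 0.8537
delay = 10^0.8537 = 7.14 ms


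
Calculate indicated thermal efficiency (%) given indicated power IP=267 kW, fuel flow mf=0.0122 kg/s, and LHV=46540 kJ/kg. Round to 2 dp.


eta_ith = (IP / (mf * LHV)) * 100
Denominator = 0.0122 * 46540 = 567.7880 kW
eta_ith = (267 / 567.7880) * 100 = 47.02%


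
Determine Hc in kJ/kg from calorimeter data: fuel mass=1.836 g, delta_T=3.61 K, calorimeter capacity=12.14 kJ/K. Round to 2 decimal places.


Hc = C_cal * delta_T / m_fuel
Q_released = 12.14 * 3.61 = 43.8254 kJ
m_fuel = 1.836 g = 1.836/1000 kg = 0.001836 kg
Hc = 43.8254 / 0.001836 = 23870.04 kJ/kg


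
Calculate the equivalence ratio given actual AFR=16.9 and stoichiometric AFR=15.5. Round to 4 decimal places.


phi = AFR_stoich / AFR_actual
phi = 15.5 / 16.9 = 0.9172


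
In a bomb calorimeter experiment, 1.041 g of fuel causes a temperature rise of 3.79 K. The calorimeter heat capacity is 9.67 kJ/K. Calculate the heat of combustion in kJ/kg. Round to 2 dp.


Hc = C_cal * delta_T / m_fuel
Q_released = 9.67 * 3.79 = 36.6493 kJ
m_fuel = 1.041 g = 1.041/1000 kg = 0.001041 kg
Hc = 36.6493 / 0.001041 = 35205.86 kJ/kg


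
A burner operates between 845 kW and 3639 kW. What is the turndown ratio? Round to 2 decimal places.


TDR = Q_max / Q_min
TDR = 3639 / 845 = 4.31


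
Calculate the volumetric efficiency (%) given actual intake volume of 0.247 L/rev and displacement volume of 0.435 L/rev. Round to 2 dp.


eta_v = (V_actual / V_disp) * 100
Ratio = 0.247 / 0.435 = 0.5678
eta_v = 0.5678 * 100 = 56.78%


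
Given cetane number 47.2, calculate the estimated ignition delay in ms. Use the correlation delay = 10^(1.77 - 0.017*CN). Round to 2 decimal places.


delay = 10^(1.77 - 0.017*CN)
Exponent = 1.77 - 0.017*47.2 = 0.9676
delay = 10^0.9676 = 9.28 ms


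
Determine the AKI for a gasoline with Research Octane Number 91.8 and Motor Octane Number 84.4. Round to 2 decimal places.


AKI = (RON + MON) / 2
AKI = (91.8 + 84.4) / 2
AKI = 176.2 / 2 = 88.10


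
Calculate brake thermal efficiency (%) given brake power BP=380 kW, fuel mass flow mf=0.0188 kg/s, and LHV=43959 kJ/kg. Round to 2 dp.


eta_BTE = (BP / (mf * LHV)) * 100
Denominator = 0.0188 * 43959 = 826.4292 kW
eta_BTE = (380 / 826.4292) * 100 = 45.98%


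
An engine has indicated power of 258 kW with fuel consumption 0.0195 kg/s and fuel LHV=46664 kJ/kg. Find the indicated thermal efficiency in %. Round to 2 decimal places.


eta_ith = (IP / (mf * LHV)) * 100
Denominator = 0.0195 * 46664 = 909.9480 kW
eta_ith = (258 / 909.9480) * 100 = 28.35%


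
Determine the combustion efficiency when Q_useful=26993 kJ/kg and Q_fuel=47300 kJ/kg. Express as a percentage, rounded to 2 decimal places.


Efficiency = (Q_useful / Q_fuel) * 100
Efficiency = (26993 / 47300) * 100
Efficiency = 0.5707 * 100 = 57.07%


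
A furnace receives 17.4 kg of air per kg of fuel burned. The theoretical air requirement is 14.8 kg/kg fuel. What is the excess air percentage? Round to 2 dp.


Excess air = actual - stoichiometric = 17.4 - 14.8 = 2.60 kg/kg fuel
Excess air % = (excess / stoich) * 100 = (2.60 / 14.8) * 100 = 17.57%


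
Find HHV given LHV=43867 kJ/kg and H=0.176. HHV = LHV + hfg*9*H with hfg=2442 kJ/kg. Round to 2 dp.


HHV = LHV + hfg * 9 * H
Water addition = 2442 * 9 * 0.176 = 3868.128 kJ/kg
HHV = 43867 + 3868.128 = 47735.13 kJ/kg


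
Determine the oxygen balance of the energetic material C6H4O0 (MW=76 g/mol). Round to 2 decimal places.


OB = -1600 * (2C + H/2 - O) / MW
Inner = 2*6 + 4/2 - 0 = 14.00
OB = -1600 * 14.00 / 76 = -294.74%


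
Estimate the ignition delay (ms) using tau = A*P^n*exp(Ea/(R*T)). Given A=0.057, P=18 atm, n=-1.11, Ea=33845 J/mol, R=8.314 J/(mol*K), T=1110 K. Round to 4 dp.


tau = A * P^n * exp(Ea/(R*T))
P^n = 18^(-1.11) = 0.04042477
Ea/(R*T) = 33845/(8.314*1110) = 3.667427
exp(Ea/(R*T)) = 39.151054
tau = 0.057 * 0.04042477 * 39.151054 = 0.0902 ms


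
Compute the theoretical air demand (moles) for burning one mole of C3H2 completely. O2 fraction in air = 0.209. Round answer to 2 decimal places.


Balanced combustion: C3H2 + 3.5 O2 -> 3 CO2 + 1 H2O
O2 needed = C + H/4 = 3 + 2/4 = 3.50 moles
Air moles = O2 / 0.209 = 3.50 / 0.209 = 16.75 moles air


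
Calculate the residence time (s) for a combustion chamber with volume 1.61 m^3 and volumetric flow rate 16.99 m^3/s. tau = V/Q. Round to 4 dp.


tau = V / Q_flow
tau = 1.61 / 16.99 = 0.0948 s


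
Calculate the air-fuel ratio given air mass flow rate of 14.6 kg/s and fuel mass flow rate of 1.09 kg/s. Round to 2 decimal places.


AFR = m_air / m_fuel
AFR = 14.6 / 1.09 = 13.39


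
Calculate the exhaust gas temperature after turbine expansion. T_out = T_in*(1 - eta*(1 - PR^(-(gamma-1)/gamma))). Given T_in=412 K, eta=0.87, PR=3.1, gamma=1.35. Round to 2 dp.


T_out = T_in * (1 - eta * (1 - PR^(-(gamma-1)/gamma)))
Exponent = -(1.35-1)/1.35 = -0.25925926
PR^exp = 3.1^(-0.25925926) = 0.74577862
Factor = 1 - 0.87*(1 - 0.74577862) = 0.77882740
T_out = 412 * 0.77882740 = 320.88 K


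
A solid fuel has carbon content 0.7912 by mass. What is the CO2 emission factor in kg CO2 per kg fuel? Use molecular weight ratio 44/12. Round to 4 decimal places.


EF = C_frac * (M_CO2 / M_C)
EF = 0.7912 * (44/12)
EF = 0.7912 * 3.666667 = 2.9011 kg_CO2/kg_fuel


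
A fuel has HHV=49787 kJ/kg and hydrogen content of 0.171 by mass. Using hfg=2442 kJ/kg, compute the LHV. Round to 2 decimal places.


LHV = HHV - hfg * 9 * H
Water correction = 2442 * 9 * 0.171 = 3758.238 kJ/kg
LHV = 49787 - 3758.238 = 46028.76 kJ/kg


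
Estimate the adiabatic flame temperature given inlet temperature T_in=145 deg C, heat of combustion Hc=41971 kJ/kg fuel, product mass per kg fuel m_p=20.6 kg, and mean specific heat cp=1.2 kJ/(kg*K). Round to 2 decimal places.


T_ad = T_in + Hc / (m_p * cp)
Denominator = 20.6 * 1.2 = 24.7200
Temperature rise = 41971 / 24.7200 = 1697.86 K
T_ad = 145 + 1697.86 = 1842.86 deg C


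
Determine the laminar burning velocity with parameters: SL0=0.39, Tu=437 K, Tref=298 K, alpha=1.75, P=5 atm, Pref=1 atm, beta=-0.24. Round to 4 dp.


SL = SL0 * (Tu/Tref)^alpha * (P/Pref)^beta
T ratio = 437/298 = 1.46644295
(T ratio)^alpha = 1.46644295^1.75 = 1.954178
(P/Pref)^beta = 5^(-0.24) = 0.679590
SL = 0.39 * 1.954178 * 0.679590 = 0.5179 m/s


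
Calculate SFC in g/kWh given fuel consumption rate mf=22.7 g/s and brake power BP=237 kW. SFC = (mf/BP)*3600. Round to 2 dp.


SFC = (mf / BP) * 3600
Rate = 22.7 / 237 = 0.095781 g/(s*kW)
SFC = 0.095781 * 3600 = 344.81 g/kWh


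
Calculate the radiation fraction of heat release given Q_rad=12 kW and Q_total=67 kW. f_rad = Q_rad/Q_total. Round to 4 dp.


f_rad = Q_rad / Q_total
f_rad = 12 / 67 = 0.1791


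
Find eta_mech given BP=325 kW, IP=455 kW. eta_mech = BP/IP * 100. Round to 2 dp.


eta_mech = (BP / IP) * 100
Ratio = 325 / 455 = 0.7143
eta_mech = 0.7143 * 100 = 71.43%


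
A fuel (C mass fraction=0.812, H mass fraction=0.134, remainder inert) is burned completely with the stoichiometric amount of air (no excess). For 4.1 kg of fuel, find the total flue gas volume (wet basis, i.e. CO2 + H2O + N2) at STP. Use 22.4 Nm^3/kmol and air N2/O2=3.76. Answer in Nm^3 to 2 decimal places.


Per kg fuel: CO2 = (C/12 kmol)*22.4 = (0.812/12)*22.4 = 1.51573 Nm^3
Per kg fuel: H2O = (H/2 kmol)*22.4 = (0.134/2)*22.4 = 1.50080 Nm^3
O2 needed per kg fuel = C/12 + H/4 = 0.812/12 + 0.134/4 = 0.10116667 kmol
Per kg fuel: N2 = O2*3.76*22.4 = 0.10116667*3.76*22.4 = 8.52066 Nm^3
Total per kg = 1.51573 + 1.50080 + 8.52066 = 11.53719 Nm^3
Total = 11.53719 * 4.1 = 47.30 Nm^3


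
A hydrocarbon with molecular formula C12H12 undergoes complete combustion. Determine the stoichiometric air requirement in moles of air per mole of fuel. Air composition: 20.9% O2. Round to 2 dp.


Balanced combustion: C12H12 + 15 O2 -> 12 CO2 + 6 H2O
O2 needed = C + H/4 = 12 + 12/4 = 15.00 moles
Air moles = O2 / 0.209 = 15.00 / 0.209 = 71.77 moles air


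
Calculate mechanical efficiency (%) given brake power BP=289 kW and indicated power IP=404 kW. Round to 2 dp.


eta_mech = (BP / IP) * 100
Ratio = 289 / 404 = 0.7153
eta_mech = 0.7153 * 100 = 71.53%


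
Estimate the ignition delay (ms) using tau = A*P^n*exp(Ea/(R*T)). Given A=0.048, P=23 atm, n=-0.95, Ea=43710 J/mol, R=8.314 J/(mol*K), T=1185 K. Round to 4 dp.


tau = A * P^n * exp(Ea/(R*T))
P^n = 23^(-0.95) = 0.05085792
Ea/(R*T) = 43710/(8.314*1185) = 4.436622
exp(Ea/(R*T)) = 84.489062
tau = 0.048 * 0.05085792 * 84.489062 = 0.2063 ms


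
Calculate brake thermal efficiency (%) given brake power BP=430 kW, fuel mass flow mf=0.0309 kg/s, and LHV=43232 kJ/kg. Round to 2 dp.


eta_BTE = (BP / (mf * LHV)) * 100
Denominator = 0.0309 * 43232 = 1335.8688 kW
eta_BTE = (430 / 1335.8688) * 100 = 32.19%


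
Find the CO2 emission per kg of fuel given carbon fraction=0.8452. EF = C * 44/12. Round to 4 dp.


EF = C_frac * (M_CO2 / M_C)
EF = 0.8452 * (44/12)
EF = 0.8452 * 3.666667 = 3.0991 kg_CO2/kg_fuel


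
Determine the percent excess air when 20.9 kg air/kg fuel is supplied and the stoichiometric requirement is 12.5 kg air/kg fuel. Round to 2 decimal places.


Excess air = actual - stoichiometric = 20.9 - 12.5 = 8.40 kg/kg fuel
Excess air % = (excess / stoich) * 100 = (8.40 / 12.5) * 100 = 67.20%


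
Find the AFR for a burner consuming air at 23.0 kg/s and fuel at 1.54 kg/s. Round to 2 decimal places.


AFR = m_air / m_fuel
AFR = 23.0 / 1.54 = 14.94


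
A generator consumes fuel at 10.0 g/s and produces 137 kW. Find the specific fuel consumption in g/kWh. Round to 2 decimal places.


SFC = (mf / BP) * 3600
Rate = 10.0 / 137 = 0.072993 g/(s*kW)
SFC = 0.072993 * 3600 = 262.77 g/kWh


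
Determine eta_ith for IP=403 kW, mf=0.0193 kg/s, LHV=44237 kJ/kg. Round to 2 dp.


eta_ith = (IP / (mf * LHV)) * 100
Denominator = 0.0193 * 44237 = 853.7741 kW
eta_ith = (403 / 853.7741) * 100 = 47.20%


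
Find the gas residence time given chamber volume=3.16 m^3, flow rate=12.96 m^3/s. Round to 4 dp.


tau = V / Q_flow
tau = 3.16 / 12.96 = 0.2438 s


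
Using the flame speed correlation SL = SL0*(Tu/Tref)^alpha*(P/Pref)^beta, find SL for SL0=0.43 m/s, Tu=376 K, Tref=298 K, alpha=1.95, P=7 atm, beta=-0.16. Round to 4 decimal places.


SL = SL0 * (Tu/Tref)^alpha * (P/Pref)^beta
T ratio = 376/298 = 1.26174497
(T ratio)^alpha = 1.26174497^1.95 = 1.573601
(P/Pref)^beta = 7^(-0.16) = 0.732461
SL = 0.43 * 1.573601 * 0.732461 = 0.4956 m/s


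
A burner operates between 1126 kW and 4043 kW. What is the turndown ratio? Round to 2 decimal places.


TDR = Q_max / Q_min
TDR = 4043 / 1126 = 3.59


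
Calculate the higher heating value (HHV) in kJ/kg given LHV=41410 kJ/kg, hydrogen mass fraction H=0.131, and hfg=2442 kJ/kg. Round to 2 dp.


HHV = LHV + hfg * 9 * H
Water addition = 2442 * 9 * 0.131 = 2879.118 kJ/kg
HHV = 41410 + 2879.118 = 44289.12 kJ/kg


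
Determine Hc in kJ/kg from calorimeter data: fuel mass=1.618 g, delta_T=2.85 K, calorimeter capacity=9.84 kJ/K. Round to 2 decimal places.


Hc = C_cal * delta_T / m_fuel
Q_released = 9.84 * 2.85 = 28.0440 kJ
m_fuel = 1.618 g = 1.618/1000 kg = 0.001618 kg
Hc = 28.0440 / 0.001618 = 17332.51 kJ/kg


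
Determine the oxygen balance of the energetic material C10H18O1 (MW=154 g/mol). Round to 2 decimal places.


OB = -1600 * (2C + H/2 - O) / MW
Inner = 2*10 + 18/2 - 1 = 28.00
OB = -1600 * 28.00 / 154 = -290.91%


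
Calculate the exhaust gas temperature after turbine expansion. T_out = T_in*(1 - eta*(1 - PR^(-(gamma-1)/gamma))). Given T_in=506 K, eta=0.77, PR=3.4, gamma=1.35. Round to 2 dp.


T_out = T_in * (1 - eta * (1 - PR^(-(gamma-1)/gamma)))
Exponent = -(1.35-1)/1.35 = -0.25925926
PR^exp = 3.4^(-0.25925926) = 0.72813041
Factor = 1 - 0.77*(1 - 0.72813041) = 0.79066042
T_out = 506 * 0.79066042 = 400.07 K


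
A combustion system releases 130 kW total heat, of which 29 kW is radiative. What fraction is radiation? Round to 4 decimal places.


f_rad = Q_rad / Q_total
f_rad = 29 / 130 = 0.2231


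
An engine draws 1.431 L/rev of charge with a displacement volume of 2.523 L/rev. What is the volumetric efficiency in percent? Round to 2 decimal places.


eta_v = (V_actual / V_disp) * 100
Ratio = 1.431 / 2.523 = 0.5672
eta_v = 0.5672 * 100 = 56.72%


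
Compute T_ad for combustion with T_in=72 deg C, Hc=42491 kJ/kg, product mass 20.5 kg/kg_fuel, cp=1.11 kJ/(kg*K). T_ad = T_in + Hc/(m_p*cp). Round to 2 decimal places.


T_ad = T_in + Hc / (m_p * cp)
Denominator = 20.5 * 1.11 = 22.7550
Temperature rise = 42491 / 22.7550 = 1867.33 K
T_ad = 72 + 1867.33 = 1939.33 deg C


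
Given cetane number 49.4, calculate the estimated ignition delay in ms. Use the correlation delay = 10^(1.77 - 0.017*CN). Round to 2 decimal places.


delay = 10^(1.77 - 0.017*CN)
Exponent = 1.77 - 0.017*49.4 = 0.9302
delay = 10^0.9302 = 8.52 ms


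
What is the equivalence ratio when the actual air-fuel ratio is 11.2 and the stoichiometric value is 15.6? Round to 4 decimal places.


phi = AFR_stoich / AFR_actual
phi = 15.6 / 11.2 = 1.3929


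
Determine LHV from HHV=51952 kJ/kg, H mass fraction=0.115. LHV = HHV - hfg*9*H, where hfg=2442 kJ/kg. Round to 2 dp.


LHV = HHV - hfg * 9 * H
Water correction = 2442 * 9 * 0.115 = 2527.470 kJ/kg
LHV = 51952 - 2527.470 = 49424.53 kJ/kg


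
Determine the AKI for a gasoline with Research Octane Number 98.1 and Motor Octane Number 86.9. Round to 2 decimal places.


AKI = (RON + MON) / 2
AKI = (98.1 + 86.9) / 2
AKI = 185.0 / 2 = 92.50


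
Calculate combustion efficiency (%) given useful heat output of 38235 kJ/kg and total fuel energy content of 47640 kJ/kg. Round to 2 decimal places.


Efficiency = (Q_useful / Q_fuel) * 100
Efficiency = (38235 / 47640) * 100
Efficiency = 0.8026 * 100 = 80.26%


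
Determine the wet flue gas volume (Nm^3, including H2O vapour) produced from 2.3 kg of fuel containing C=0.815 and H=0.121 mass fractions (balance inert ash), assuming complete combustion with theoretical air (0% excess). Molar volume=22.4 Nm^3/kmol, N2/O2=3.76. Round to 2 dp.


Per kg fuel: CO2 = (C/12 kmol)*22.4 = (0.815/12)*22.4 = 1.52133 Nm^3
Per kg fuel: H2O = (H/2 kmol)*22.4 = (0.121/2)*22.4 = 1.35520 Nm^3
O2 needed per kg fuel = C/12 + H/4 = 0.815/12 + 0.121/4 = 0.09816667 kmol
Per kg fuel: N2 = O2*3.76*22.4 = 0.09816667*3.76*22.4 = 8.26799 Nm^3
Total per kg = 1.52133 + 1.35520 + 8.26799 = 11.14452 Nm^3
Total = 11.14452 * 2.3 = 25.63 Nm^3


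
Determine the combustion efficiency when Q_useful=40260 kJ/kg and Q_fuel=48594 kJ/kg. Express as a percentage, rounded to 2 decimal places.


Efficiency = (Q_useful / Q_fuel) * 100
Efficiency = (40260 / 48594) * 100
Efficiency = 0.8285 * 100 = 82.85%


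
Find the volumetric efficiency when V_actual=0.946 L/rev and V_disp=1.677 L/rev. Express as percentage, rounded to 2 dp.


eta_v = (V_actual / V_disp) * 100
Ratio = 0.946 / 1.677 = 0.5641
eta_v = 0.5641 * 100 = 56.41%


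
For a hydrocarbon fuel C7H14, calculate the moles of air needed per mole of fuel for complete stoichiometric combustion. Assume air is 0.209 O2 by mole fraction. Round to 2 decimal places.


Balanced combustion: C7H14 + 10.5 O2 -> 7 CO2 + 7 H2O
O2 needed = C + H/4 = 7 + 14/4 = 10.50 moles
Air moles = O2 / 0.209 = 10.50 / 0.209 = 50.24 moles air


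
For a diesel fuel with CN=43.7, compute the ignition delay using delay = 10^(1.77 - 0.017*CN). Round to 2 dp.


delay = 10^(1.77 - 0.017*CN)
Exponent = 1.77 - 0.017*43.7 = 1.0271
delay = 10^1.0271 = 10.64 ms


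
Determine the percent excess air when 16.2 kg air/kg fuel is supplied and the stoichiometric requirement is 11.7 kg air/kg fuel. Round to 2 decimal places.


Excess air = actual - stoichiometric = 16.2 - 11.7 = 4.50 kg/kg fuel
Excess air % = (excess / stoich) * 100 = (4.50 / 11.7) * 100 = 38.46%


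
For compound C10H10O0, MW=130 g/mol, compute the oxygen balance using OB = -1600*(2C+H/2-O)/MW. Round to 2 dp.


OB = -1600 * (2C + H/2 - O) / MW
Inner = 2*10 + 10/2 - 0 = 25.00
OB = -1600 * 25.00 / 130 = -307.69%


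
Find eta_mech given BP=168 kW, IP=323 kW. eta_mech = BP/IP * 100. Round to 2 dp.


eta_mech = (BP / IP) * 100
Ratio = 168 / 323 = 0.5201
eta_mech = 0.5201 * 100 = 52.01%


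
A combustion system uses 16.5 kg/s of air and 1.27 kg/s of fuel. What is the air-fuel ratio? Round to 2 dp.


AFR = m_air / m_fuel
AFR = 16.5 / 1.27 = 12.99


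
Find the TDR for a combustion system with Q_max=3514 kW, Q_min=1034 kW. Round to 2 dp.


TDR = Q_max / Q_min
TDR = 3514 / 1034 = 3.40


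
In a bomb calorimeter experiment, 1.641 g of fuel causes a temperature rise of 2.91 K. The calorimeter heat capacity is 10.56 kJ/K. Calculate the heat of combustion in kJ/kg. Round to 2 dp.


Hc = C_cal * delta_T / m_fuel
Q_released = 10.56 * 2.91 = 30.7296 kJ
m_fuel = 1.641 g = 1.641/1000 kg = 0.001641 kg
Hc = 30.7296 / 0.001641 = 18726.14 kJ/kg


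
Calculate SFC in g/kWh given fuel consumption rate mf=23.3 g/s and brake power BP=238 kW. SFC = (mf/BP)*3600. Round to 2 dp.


SFC = (mf / BP) * 3600
Rate = 23.3 / 238 = 0.097899 g/(s*kW)
SFC = 0.097899 * 3600 = 352.44 g/kWh


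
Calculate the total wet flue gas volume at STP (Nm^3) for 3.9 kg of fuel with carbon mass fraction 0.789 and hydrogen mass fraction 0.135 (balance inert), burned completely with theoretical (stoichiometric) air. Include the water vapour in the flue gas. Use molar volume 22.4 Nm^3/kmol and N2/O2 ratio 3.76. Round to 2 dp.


Per kg fuel: CO2 = (C/12 kmol)*22.4 = (0.789/12)*22.4 = 1.47280 Nm^3
Per kg fuel: H2O = (H/2 kmol)*22.4 = (0.135/2)*22.4 = 1.51200 Nm^3
O2 needed per kg fuel = C/12 + H/4 = 0.789/12 + 0.135/4 = 0.09950000 kmol
Per kg fuel: N2 = O2*3.76*22.4 = 0.09950000*3.76*22.4 = 8.38029 Nm^3
Total per kg = 1.47280 + 1.51200 + 8.38029 = 11.36509 Nm^3
Total = 11.36509 * 3.9 = 44.32 Nm^3


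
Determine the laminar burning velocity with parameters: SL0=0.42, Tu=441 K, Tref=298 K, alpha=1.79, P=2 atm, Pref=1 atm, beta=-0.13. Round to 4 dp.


SL = SL0 * (Tu/Tref)^alpha * (P/Pref)^beta
T ratio = 441/298 = 1.47986577
(T ratio)^alpha = 1.47986577^1.79 = 2.016963
(P/Pref)^beta = 2^(-0.13) = 0.913831
SL = 0.42 * 2.016963 * 0.913831 = 0.7741 m/s


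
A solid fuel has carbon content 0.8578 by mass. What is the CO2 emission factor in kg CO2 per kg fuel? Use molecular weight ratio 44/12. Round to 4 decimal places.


EF = C_frac * (M_CO2 / M_C)
EF = 0.8578 * (44/12)
EF = 0.8578 * 3.666667 = 3.1453 kg_CO2/kg_fuel


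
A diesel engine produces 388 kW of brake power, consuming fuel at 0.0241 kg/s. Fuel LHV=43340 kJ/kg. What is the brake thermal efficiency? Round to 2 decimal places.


eta_BTE = (BP / (mf * LHV)) * 100
Denominator = 0.0241 * 43340 = 1044.4940 kW
eta_BTE = (388 / 1044.4940) * 100 = 37.15%


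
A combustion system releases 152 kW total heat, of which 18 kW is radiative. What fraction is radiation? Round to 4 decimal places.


f_rad = Q_rad / Q_total
f_rad = 18 / 152 = 0.1184


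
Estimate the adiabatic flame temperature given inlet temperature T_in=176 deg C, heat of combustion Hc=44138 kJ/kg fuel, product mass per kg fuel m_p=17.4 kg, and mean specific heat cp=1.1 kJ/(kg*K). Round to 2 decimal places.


T_ad = T_in + Hc / (m_p * cp)
Denominator = 17.4 * 1.1 = 19.1400
Temperature rise = 44138 / 19.1400 = 2306.06 K
T_ad = 176 + 2306.06 = 2482.06 deg C


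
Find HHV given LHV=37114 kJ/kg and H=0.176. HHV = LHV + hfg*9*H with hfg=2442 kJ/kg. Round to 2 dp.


HHV = LHV + hfg * 9 * H
Water addition = 2442 * 9 * 0.176 = 3868.128 kJ/kg
HHV = 37114 + 3868.128 = 40982.13 kJ/kg


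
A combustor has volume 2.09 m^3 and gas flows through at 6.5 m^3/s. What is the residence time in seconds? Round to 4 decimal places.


tau = V / Q_flow
tau = 2.09 / 6.5 = 0.3215 s


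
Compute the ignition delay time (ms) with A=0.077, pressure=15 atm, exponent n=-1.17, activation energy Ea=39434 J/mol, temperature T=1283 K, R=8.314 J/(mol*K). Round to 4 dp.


tau = A * P^n * exp(Ea/(R*T))
P^n = 15^(-1.17) = 0.04207007
Ea/(R*T) = 39434/(8.314*1283) = 3.696870
exp(Ea/(R*T)) = 40.320894
tau = 0.077 * 0.04207007 * 40.320894 = 0.1306 ms


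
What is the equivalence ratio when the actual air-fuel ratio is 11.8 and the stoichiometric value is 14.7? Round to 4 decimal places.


phi = AFR_stoich / AFR_actual
phi = 14.7 / 11.8 = 1.2458


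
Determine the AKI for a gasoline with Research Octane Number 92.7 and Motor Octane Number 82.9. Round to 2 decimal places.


AKI = (RON + MON) / 2
AKI = (92.7 + 82.9) / 2
AKI = 175.6 / 2 = 87.80


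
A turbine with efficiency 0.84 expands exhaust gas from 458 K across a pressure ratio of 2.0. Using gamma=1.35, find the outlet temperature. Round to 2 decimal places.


T_out = T_in * (1 - eta * (1 - PR^(-(gamma-1)/gamma)))
Exponent = -(1.35-1)/1.35 = -0.25925926
PR^exp = 2.0^(-0.25925926) = 0.83551680
Factor = 1 - 0.84*(1 - 0.83551680) = 0.86183411
T_out = 458 * 0.86183411 = 394.72 K


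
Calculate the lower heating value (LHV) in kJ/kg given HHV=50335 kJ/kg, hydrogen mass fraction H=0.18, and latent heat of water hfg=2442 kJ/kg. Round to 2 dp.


LHV = HHV - hfg * 9 * H
Water correction = 2442 * 9 * 0.18 = 3956.040 kJ/kg
LHV = 50335 - 3956.040 = 46378.96 kJ/kg


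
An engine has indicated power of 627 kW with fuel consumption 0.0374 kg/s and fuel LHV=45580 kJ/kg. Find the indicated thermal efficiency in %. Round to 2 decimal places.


eta_ith = (IP / (mf * LHV)) * 100
Denominator = 0.0374 * 45580 = 1704.6920 kW
eta_ith = (627 / 1704.6920) * 100 = 36.78%


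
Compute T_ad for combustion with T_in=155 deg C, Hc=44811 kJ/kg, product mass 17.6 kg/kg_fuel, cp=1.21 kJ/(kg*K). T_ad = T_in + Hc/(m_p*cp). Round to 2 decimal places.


T_ad = T_in + Hc / (m_p * cp)
Denominator = 17.6 * 1.21 = 21.2960
Temperature rise = 44811 / 21.2960 = 2104.20 K
T_ad = 155 + 2104.20 = 2259.20 deg C


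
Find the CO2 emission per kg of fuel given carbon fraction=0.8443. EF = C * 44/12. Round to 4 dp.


EF = C_frac * (M_CO2 / M_C)
EF = 0.8443 * (44/12)
EF = 0.8443 * 3.666667 = 3.0958 kg_CO2/kg_fuel


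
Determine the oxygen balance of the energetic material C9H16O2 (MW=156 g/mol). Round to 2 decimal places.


OB = -1600 * (2C + H/2 - O) / MW
Inner = 2*9 + 16/2 - 2 = 24.00
OB = -1600 * 24.00 / 156 = -246.15%


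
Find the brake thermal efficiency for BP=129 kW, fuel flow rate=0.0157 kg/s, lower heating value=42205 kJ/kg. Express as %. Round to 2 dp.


eta_BTE = (BP / (mf * LHV)) * 100
Denominator = 0.0157 * 42205 = 662.6185 kW
eta_BTE = (129 / 662.6185) * 100 = 19.47%


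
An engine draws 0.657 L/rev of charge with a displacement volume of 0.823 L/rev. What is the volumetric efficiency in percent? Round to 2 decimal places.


eta_v = (V_actual / V_disp) * 100
Ratio = 0.657 / 0.823 = 0.7983
eta_v = 0.7983 * 100 = 79.83%


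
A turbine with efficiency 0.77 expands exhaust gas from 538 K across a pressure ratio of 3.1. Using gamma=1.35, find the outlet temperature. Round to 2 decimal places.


T_out = T_in * (1 - eta * (1 - PR^(-(gamma-1)/gamma)))
Exponent = -(1.35-1)/1.35 = -0.25925926
PR^exp = 3.1^(-0.25925926) = 0.74577862
Factor = 1 - 0.77*(1 - 0.74577862) = 0.80424954
T_out = 538 * 0.80424954 = 432.69 K


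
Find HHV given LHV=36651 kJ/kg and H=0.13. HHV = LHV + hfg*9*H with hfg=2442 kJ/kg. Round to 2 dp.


HHV = LHV + hfg * 9 * H
Water addition = 2442 * 9 * 0.13 = 2857.140 kJ/kg
HHV = 36651 + 2857.140 = 39508.14 kJ/kg


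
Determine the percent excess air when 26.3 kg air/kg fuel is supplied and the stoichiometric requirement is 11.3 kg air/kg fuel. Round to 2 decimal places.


Excess air = actual - stoichiometric = 26.3 - 11.3 = 15.00 kg/kg fuel
Excess air % = (excess / stoich) * 100 = (15.00 / 11.3) * 100 = 132.74%


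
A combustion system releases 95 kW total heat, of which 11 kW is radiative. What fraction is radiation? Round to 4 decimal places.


f_rad = Q_rad / Q_total
f_rad = 11 / 95 = 0.1158


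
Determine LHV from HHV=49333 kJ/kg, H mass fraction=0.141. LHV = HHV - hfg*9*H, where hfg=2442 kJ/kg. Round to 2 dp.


LHV = HHV - hfg * 9 * H
Water correction = 2442 * 9 * 0.141 = 3098.898 kJ/kg
LHV = 49333 - 3098.898 = 46234.10 kJ/kg


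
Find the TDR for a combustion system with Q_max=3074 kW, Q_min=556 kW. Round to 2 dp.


TDR = Q_max / Q_min
TDR = 3074 / 556 = 5.53


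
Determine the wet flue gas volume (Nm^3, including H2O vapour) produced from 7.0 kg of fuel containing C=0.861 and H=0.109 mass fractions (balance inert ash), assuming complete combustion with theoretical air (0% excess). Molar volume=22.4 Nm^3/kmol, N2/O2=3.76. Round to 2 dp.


Per kg fuel: CO2 = (C/12 kmol)*22.4 = (0.861/12)*22.4 = 1.60720 Nm^3
Per kg fuel: H2O = (H/2 kmol)*22.4 = (0.109/2)*22.4 = 1.22080 Nm^3
O2 needed per kg fuel = C/12 + H/4 = 0.861/12 + 0.109/4 = 0.09900000 kmol
Per kg fuel: N2 = O2*3.76*22.4 = 0.09900000*3.76*22.4 = 8.33818 Nm^3
Total per kg = 1.60720 + 1.22080 + 8.33818 = 11.16618 Nm^3
Total = 11.16618 * 7.0 = 78.16 Nm^3
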